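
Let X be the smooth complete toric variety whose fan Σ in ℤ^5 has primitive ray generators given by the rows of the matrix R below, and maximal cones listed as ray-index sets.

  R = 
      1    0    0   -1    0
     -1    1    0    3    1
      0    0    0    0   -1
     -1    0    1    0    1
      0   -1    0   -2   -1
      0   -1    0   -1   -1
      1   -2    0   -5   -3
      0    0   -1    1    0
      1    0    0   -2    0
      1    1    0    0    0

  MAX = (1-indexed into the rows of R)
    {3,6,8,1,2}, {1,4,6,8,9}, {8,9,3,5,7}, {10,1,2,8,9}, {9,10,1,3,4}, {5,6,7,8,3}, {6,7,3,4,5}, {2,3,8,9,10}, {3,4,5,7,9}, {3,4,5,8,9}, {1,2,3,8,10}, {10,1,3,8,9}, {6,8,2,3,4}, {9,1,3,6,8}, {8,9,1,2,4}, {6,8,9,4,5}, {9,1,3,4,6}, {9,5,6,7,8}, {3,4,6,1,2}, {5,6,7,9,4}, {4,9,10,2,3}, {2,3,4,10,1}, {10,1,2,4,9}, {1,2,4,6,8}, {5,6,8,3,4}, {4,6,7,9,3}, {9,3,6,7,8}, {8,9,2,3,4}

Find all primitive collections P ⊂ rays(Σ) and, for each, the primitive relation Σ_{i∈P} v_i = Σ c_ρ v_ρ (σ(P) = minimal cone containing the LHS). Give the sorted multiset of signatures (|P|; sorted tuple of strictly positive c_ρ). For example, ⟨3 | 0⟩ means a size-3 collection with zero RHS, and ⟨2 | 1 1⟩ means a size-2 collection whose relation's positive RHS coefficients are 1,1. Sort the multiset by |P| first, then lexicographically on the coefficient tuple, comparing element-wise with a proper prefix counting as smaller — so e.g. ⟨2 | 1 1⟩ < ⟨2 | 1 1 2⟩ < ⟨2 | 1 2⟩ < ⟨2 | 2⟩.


14 collections generate NE(X_Σ); each relation:

  P={1,5}:  v_{1} + v_{5} = v_{6} + v_{9}  so sig = ⟨2 | 1 1⟩
  P={2,7}:  v_{2} + v_{7} = v_{3} + v_{5}  so sig = ⟨2 | 1 1⟩
  P={5,10}:  v_{5} + v_{10} = v_{3} + v_{9}  so sig = ⟨2 | 1 1⟩
  P={6,10}:  v_{6} + v_{10} = v_{1} + v_{3}  so sig = ⟨2 | 1 1⟩
  P={2,5}:  v_{2} + v_{5} = v_{3} + v_{4} + v_{8}  so sig = ⟨2 | 1 1 1⟩
  P={1,7}:  v_{1} + v_{7} = v_{3} + 2·v_{6} + 2·v_{9}  so sig = ⟨2 | 1 2 2⟩
  P={7,10}:  v_{7} + v_{10} = 2·v_{3} + v_{6} + 2·v_{9}  so sig = ⟨2 | 1 2 2⟩
  P={2,6,9}:  v_{2} + v_{6} + v_{9} = 0  so sig = ⟨3 | 0⟩
  P={4,8,10}:  v_{4} + v_{8} + v_{10} = v_{2} + v_{9}  so sig = ⟨3 | 1 1⟩
  P={4,7,8}:  v_{4} + v_{7} + v_{8} = 2·v_{5}  so sig = ⟨3 | 2⟩
  P={1,3,4,8}:  v_{1} + v_{3} + v_{4} + v_{8} = 0  so sig = ⟨4 | 0⟩
  P={1,2,3,9}:  v_{1} + v_{2} + v_{3} + v_{9} = v_{10}  so sig = ⟨4 | 1⟩
  P={3,5,6,9}:  v_{3} + v_{5} + v_{6} + v_{9} = v_{7}  so sig = ⟨4 | 1⟩
  P={3,4,6,8,9}:  v_{3} + v_{4} + v_{6} + v_{8} + v_{9} = v_{5}  so sig = ⟨5 | 1⟩

Signatures (|P|; sorted positive RHS coefficients), sorted:
    ⟨2 | 1 1⟩
    ⟨2 | 1 1⟩
    ⟨2 | 1 1⟩
    ⟨2 | 1 1⟩
    ⟨2 | 1 1 1⟩
    ⟨2 | 1 2 2⟩
    ⟨2 | 1 2 2⟩
    ⟨3 | 0⟩
    ⟨3 | 1 1⟩
    ⟨3 | 2⟩
    ⟨4 | 0⟩
    ⟨4 | 1⟩
    ⟨4 | 1⟩
    ⟨5 | 1⟩


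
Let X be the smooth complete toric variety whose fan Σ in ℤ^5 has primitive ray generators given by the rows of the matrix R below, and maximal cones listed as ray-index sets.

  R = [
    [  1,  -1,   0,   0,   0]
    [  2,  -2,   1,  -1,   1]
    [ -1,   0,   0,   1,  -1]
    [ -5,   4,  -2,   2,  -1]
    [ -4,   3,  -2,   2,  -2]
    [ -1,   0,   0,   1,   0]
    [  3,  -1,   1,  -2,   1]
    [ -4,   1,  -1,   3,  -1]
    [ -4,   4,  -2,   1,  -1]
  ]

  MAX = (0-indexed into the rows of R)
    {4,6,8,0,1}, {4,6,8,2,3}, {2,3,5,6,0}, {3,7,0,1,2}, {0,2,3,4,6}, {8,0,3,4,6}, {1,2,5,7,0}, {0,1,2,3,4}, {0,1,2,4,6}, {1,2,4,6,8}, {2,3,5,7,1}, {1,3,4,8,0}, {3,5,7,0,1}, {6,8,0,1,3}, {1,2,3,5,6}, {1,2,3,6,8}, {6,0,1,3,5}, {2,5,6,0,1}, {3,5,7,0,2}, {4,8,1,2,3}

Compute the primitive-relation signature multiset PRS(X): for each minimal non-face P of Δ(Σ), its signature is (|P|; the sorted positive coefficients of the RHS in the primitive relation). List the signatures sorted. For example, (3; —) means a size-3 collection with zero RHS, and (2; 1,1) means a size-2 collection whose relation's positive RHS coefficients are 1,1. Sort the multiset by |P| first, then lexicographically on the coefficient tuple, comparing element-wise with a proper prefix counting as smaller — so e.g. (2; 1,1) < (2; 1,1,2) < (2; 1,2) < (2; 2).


Primitive collections (9):

  P = {5,8}:  v_{5} + v_{8} = v_{3}  ⟹  sig = (2; 1)
  P = {6,7}:  v_{6} + v_{7} = v_{5}  ⟹  sig = (2; 1)
  P = {4,5}:  v_{4} + v_{5} = v_{0} + v_{2} + v_{3}  ⟹  sig = (2; 1,1,1)
  P = {7,8}:  v_{7} + v_{8} = v_{0} + v_{1} + v_{2} + 2·v_{3}  ⟹  sig = (2; 1,1,1,2)
  P = {4,7}:  v_{4} + v_{7} = 2·v_{0} + v_{1} + 2·v_{2} + 2·v_{3}  ⟹  sig = (2; 1,2,2,2)
  P = {0,2,8}:  v_{0} + v_{2} + v_{8} = v_{4}  ⟹  sig = (3; 1)
  P = {1,3,4,6}:  v_{1} + v_{3} + v_{4} + v_{6} = v_{8}  ⟹  sig = (4; 1)
  P = {0,1,2,3,6}:  v_{0} + v_{1} + v_{2} + v_{3} + v_{6} = 0  ⟹  sig = (5; —)
  P = {0,1,2,3,5}:  v_{0} + v_{1} + v_{2} + v_{3} + v_{5} = v_{7}  ⟹  sig = (5; 1)

so the primitive-relation signature multiset is
    (2; 1)
    (2; 1)
    (2; 1,1,1)
    (2; 1,1,1,2)
    (2; 1,2,2,2)
    (3; 1)
    (4; 1)
    (5; —)
    (5; 1)


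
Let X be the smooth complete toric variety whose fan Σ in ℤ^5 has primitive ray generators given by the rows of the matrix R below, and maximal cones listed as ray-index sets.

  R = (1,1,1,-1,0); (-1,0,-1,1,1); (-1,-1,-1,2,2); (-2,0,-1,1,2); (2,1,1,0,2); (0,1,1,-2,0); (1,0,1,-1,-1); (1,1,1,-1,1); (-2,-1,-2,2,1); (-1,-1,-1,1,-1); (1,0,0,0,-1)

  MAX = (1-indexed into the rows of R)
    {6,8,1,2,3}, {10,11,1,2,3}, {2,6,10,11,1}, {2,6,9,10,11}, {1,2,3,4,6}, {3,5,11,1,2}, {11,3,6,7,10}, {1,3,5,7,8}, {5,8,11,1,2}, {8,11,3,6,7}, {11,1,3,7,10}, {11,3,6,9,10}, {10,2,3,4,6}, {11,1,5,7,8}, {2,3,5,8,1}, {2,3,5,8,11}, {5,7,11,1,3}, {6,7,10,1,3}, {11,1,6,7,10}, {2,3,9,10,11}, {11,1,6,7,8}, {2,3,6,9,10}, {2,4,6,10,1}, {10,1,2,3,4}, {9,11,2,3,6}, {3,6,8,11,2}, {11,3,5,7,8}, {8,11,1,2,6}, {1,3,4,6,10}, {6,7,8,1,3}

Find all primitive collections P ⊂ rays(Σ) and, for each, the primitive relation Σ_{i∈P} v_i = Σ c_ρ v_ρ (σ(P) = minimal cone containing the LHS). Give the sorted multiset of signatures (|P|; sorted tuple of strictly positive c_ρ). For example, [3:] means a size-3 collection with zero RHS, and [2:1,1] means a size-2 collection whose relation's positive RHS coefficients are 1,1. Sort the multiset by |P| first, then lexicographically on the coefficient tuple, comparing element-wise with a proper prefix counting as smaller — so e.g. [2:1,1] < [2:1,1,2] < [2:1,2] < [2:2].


Σ has 17 primitive collections:

  • {2,7}:  v_{2} + v_{7} = 0  ⇒ sig = [2:]
  • {8,10}:  v_{8} + v_{10} = 0  ⇒ sig = [2:]
  • {1,9}:  v_{1} + v_{9} = v_{2}  ⇒ sig = [2:1]
  • {4,11}:  v_{4} + v_{11} = v_{2}  ⇒ sig = [2:1]
  • {5,10}:  v_{5} + v_{10} = v_{1} + v_{3} + v_{11}  ⇒ sig = [2:1,1,1]
  • {4,5}:  v_{4} + v_{5} = v_{1} + v_{2} + v_{3} + v_{8}  ⇒ sig = [2:1,1,1,1]
  • {4,7}:  v_{4} + v_{7} = v_{1} + v_{3} + v_{6} + v_{10}  ⇒ sig = [2:1,1,1,1]
  • {4,8}:  v_{4} + v_{8} = v_{1} + v_{2} + v_{3} + v_{6}  ⇒ sig = [2:1,1,1,1]
  • {5,9}:  v_{5} + v_{9} = v_{2} + v_{3} + v_{8} + v_{11}  ⇒ sig = [2:1,1,1,1]
  • {7,9}:  v_{7} + v_{9} = v_{3} + v_{6} + v_{10} + v_{11}  ⇒ sig = [2:1,1,1,1]
  • {8,9}:  v_{8} + v_{9} = v_{2} + v_{3} + v_{6} + v_{11}  ⇒ sig = [2:1,1,1,1]
  • {4,9}:  v_{4} + v_{9} = 2·v_{2} + v_{3} + v_{6} + v_{10}  ⇒ sig = [2:1,1,1,2]
  • {5,6}:  v_{5} + v_{6} = 2·v_{8}  ⇒ sig = [2:2]
  • {1,3,6,11}:  v_{1} + v_{3} + v_{6} + v_{11} = v_{8}  ⇒ sig = [4:1]
  • {1,3,8,11}:  v_{1} + v_{3} + v_{8} + v_{11} = v_{5}  ⇒ sig = [4:1]
  • {1,2,3,6,10}:  v_{1} + v_{2} + v_{3} + v_{6} + v_{10} = v_{4}  ⇒ sig = [5:1]
  • {2,3,6,10,11}:  v_{2} + v_{3} + v_{6} + v_{10} + v_{11} = v_{9}  ⇒ sig = [5:1]

Signatures (|P|; sorted positive RHS coefficients), sorted:
{ [2:] ×2,  [2:1] ×2,  [2:1,1,1],  [2:1,1,1,1] ×6,  [2:1,1,1,2],  [2:2],  [4:1] ×2,  [5:1] ×2 }


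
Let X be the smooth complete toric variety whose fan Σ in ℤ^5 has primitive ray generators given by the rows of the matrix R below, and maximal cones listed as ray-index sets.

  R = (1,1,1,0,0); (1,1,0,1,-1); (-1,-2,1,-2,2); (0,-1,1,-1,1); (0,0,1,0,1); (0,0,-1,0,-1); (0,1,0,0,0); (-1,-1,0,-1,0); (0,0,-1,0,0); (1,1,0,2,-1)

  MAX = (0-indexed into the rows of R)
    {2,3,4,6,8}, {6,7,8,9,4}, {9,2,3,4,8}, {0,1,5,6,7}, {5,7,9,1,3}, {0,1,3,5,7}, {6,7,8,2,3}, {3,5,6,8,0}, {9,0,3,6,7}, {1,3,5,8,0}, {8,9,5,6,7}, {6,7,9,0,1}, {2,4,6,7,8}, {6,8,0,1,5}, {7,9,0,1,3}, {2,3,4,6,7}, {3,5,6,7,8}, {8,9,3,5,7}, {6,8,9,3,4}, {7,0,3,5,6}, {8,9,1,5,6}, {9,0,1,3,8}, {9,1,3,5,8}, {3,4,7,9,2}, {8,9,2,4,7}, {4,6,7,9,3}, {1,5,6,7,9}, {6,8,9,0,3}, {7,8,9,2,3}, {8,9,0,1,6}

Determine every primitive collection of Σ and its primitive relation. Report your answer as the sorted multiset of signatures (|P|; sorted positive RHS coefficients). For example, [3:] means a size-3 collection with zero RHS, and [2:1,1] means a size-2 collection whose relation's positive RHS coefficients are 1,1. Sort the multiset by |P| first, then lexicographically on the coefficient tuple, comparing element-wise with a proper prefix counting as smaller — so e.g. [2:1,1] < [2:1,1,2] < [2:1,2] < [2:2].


The 14 primitive collections of Σ (r=10, n=5):

  P = {4,5}:  v_{4} + v_{5} = 0  ⇒ sig = [2:]
  P = {1,2}:  v_{1} + v_{2} = v_{3}  ⇒ sig = [2:1]
  P = {1,4}:  v_{1} + v_{4} = v_{3} + v_{6} + v_{9}  ⇒ sig = [2:1,1,1]
  P = {2,5}:  v_{2} + v_{5} = v_{3} + v_{7} + v_{8}  ⇒ sig = [2:1,1,1]
  P = {0,2}:  v_{0} + v_{2} = 2·v_{3} + v_{6}  ⇒ sig = [2:1,2]
  P = {0,4}:  v_{0} + v_{4} = 2·v_{3} + 2·v_{6} + v_{9}  ⇒ sig = [2:1,2,2]
  P = {1,3,6}:  v_{1} + v_{3} + v_{6} = v_{0}  ⇒ sig = [3:1]
  P = {1,7,8}:  v_{1} + v_{7} + v_{8} = v_{5}  ⇒ sig = [3:1]
  P = {2,6,9}:  v_{2} + v_{6} + v_{9} = v_{4}  ⇒ sig = [3:1]
  P = {0,7,8}:  v_{0} + v_{7} + v_{8} = v_{3} + v_{5} + v_{6}  ⇒ sig = [3:1,1,1]
  P = {0,5,9}:  v_{0} + v_{5} + v_{9} = 2·v_{1}  ⇒ sig = [3:2]
  P = {3,4,7,8}:  v_{3} + v_{4} + v_{7} + v_{8} = v_{2}  ⇒ sig = [4:1]
  P = {3,5,6,9}:  v_{3} + v_{5} + v_{6} + v_{9} = v_{1}  ⇒ sig = [4:1]
  P = {3,6,7,8,9}:  v_{3} + v_{6} + v_{7} + v_{8} + v_{9} = 0  ⇒ sig = [5:]

Sorted signature multiset PRS(X):
[[2:], [2:1], [2:1,1,1], [2:1,1,1], [2:1,2], [2:1,2,2], [3:1], [3:1], [3:1], [3:1,1,1], [3:2], [4:1], [4:1], [5:]]


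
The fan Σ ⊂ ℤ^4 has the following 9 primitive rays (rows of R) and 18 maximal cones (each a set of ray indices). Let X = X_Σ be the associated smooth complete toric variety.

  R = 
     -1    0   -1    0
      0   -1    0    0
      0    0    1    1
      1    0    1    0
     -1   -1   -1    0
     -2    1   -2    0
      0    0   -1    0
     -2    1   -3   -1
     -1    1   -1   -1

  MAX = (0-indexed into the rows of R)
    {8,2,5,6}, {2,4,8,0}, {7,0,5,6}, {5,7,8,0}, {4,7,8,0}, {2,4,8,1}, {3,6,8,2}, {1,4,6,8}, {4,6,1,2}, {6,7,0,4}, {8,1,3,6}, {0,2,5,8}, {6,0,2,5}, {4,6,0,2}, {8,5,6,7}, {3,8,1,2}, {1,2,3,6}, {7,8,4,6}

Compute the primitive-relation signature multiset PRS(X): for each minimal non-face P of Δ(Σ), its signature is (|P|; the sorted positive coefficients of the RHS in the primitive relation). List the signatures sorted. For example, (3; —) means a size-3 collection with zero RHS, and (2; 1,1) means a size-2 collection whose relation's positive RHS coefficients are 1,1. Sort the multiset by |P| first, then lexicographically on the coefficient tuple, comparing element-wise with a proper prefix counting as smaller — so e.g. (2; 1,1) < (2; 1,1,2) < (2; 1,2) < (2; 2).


Minimal non-faces — 12 found among 9 rays, 18 max cones:

  P = {0,3}:  v_{0} + v_{3} = 0 — sig = (2; —)
  P = {0,1}:  v_{0} + v_{1} = v_{4} — sig = (2; 1)
  P = {2,7}:  v_{2} + v_{7} = v_{5} — sig = (2; 1)
  P = {3,4}:  v_{3} + v_{4} = v_{1} — sig = (2; 1)
  P = {3,7}:  v_{3} + v_{7} = v_{6} + v_{8} — sig = (2; 1,1)
  P = {1,7}:  v_{1} + v_{7} = v_{4} + v_{6} + v_{8} — sig = (2; 1,1,1)
  P = {3,5}:  v_{3} + v_{5} = v_{2} + v_{6} + v_{8} — sig = (2; 1,1,1)
  P = {1,5}:  v_{1} + v_{5} = 2·v_{0} — sig = (2; 2)
  P = {4,5}:  v_{4} + v_{5} = 3·v_{0} — sig = (2; 3)
  P = {0,6,8}:  v_{0} + v_{6} + v_{8} = v_{7} — sig = (3; 1)
  P = {1,2,6,8}:  v_{1} + v_{2} + v_{6} + v_{8} = v_{0} — sig = (4; 1)
  P = {2,4,6,8}:  v_{2} + v_{4} + v_{6} + v_{8} = 2·v_{0} — sig = (4; 2)

so the primitive-relation signature multiset is
    (2; —)
    (2; 1)
    (2; 1)
    (2; 1)
    (2; 1,1)
    (2; 1,1,1)
    (2; 1,1,1)
    (2; 2)
    (2; 3)
    (3; 1)
    (4; 1)
    (4; 2)


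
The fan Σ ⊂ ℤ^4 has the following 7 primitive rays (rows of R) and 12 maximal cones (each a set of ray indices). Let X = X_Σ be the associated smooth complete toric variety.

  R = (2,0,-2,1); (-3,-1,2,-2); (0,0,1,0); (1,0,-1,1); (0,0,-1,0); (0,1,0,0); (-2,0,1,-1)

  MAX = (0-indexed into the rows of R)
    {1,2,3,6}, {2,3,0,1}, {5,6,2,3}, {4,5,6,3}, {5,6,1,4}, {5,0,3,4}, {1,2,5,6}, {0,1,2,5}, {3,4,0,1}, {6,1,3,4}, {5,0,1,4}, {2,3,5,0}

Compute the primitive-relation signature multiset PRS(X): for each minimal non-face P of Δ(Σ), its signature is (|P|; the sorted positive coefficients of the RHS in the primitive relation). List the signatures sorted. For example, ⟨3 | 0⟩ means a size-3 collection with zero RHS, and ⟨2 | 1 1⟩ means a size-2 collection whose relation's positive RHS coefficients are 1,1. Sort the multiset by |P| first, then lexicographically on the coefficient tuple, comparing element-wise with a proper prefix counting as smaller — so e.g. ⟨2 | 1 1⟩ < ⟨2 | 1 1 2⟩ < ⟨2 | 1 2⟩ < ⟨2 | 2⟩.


Δ(Σ) — 7 vertices, 3 min non-faces:

  {2,4}:  v_{2} + v_{4} = 0  ⇒ sig = ⟨2 | 0⟩
  {0,6}:  v_{0} + v_{6} = v_{4}  ⇒ sig = ⟨2 | 1⟩
  {1,3,5}:  v_{1} + v_{3} + v_{5} = v_{6}  ⇒ sig = ⟨3 | 1⟩

so the primitive-relation signature multiset is
{ ⟨2 | 0⟩,  ⟨2 | 1⟩,  ⟨3 | 1⟩ }


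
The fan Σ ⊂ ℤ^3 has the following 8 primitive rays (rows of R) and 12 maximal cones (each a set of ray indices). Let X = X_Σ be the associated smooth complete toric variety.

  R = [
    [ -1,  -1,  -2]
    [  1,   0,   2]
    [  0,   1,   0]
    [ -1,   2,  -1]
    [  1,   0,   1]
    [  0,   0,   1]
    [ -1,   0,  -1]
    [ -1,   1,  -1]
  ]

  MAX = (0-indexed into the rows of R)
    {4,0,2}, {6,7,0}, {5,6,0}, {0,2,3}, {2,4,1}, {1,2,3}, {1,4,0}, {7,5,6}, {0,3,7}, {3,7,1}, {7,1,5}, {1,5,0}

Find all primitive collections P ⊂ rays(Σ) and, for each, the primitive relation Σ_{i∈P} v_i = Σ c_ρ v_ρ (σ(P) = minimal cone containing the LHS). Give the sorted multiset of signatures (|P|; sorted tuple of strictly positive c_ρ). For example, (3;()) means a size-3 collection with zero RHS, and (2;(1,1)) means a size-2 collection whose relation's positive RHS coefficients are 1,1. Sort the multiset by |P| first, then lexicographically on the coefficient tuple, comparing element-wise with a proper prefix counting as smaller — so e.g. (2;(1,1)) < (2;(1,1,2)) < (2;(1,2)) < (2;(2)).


|primitive collections| = 14. Relations:

  P = {4,6}:  v_{4} + v_{6} = 0 — sig = (2;())
  P = {1,6}:  v_{1} + v_{6} = v_{5} — sig = (2;(1))
  P = {2,6}:  v_{2} + v_{6} = v_{7} — sig = (2;(1))
  P = {2,7}:  v_{2} + v_{7} = v_{3} — sig = (2;(1))
  P = {4,5}:  v_{4} + v_{5} = v_{1} — sig = (2;(1))
  P = {4,7}:  v_{4} + v_{7} = v_{2} — sig = (2;(1))
  P = {2,5}:  v_{2} + v_{5} = v_{1} + v_{7} — sig = (2;(1,1))
  P = {3,5}:  v_{3} + v_{5} = v_{1} + 2·v_{7} — sig = (2;(1,2))
  P = {3,4}:  v_{3} + v_{4} = 2·v_{2} — sig = (2;(2))
  P = {3,6}:  v_{3} + v_{6} = 2·v_{7} — sig = (2;(2))
  P = {0,1,2}:  v_{0} + v_{1} + v_{2} = 0 — sig = (3;())
  P = {0,1,3}:  v_{0} + v_{1} + v_{3} = v_{7} — sig = (3;(1))
  P = {0,1,7}:  v_{0} + v_{1} + v_{7} = v_{6} — sig = (3;(1))
  P = {0,5,7}:  v_{0} + v_{5} + v_{7} = 2·v_{6} — sig = (3;(2))

Hence PRS(X_Σ) =
[(2;()), (2;(1)), (2;(1)), (2;(1)), (2;(1)), (2;(1)), (2;(1,1)), (2;(1,2)), (2;(2)), (2;(2)), (3;()), (3;(1)), (3;(1)), (3;(2))]


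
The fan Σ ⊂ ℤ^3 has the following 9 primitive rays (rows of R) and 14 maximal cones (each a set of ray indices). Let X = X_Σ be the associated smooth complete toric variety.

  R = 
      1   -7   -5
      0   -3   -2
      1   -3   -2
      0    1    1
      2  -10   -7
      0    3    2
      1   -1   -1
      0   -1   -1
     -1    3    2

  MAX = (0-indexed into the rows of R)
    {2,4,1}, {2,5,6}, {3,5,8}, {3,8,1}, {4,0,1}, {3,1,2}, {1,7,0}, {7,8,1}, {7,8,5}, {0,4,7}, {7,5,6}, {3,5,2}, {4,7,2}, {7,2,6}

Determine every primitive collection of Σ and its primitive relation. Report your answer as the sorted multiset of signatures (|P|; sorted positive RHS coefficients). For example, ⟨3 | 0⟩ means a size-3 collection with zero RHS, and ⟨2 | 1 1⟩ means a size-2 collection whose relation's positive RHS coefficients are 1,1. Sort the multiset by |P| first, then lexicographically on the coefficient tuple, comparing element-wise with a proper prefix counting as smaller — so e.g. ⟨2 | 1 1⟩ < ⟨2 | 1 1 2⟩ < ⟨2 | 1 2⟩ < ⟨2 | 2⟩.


The 18 primitive collections of Σ (r=9, n=3):

  P = {1,5}:  v_{1} + v_{5} = 0 ; sig = ⟨2 | 0⟩
  P = {2,8}:  v_{2} + v_{8} = 0 ; sig = ⟨2 | 0⟩
  P = {3,7}:  v_{3} + v_{7} = 0 ; sig = ⟨2 | 0⟩
  P = {0,2}:  v_{0} + v_{2} = v_{4} ; sig = ⟨2 | 1⟩
  P = {4,8}:  v_{4} + v_{8} = v_{0} ; sig = ⟨2 | 1⟩
  P = {0,3}:  v_{0} + v_{3} = v_{1} + v_{2} ; sig = ⟨2 | 1 1⟩
  P = {0,5}:  v_{0} + v_{5} = v_{2} + v_{7} ; sig = ⟨2 | 1 1⟩
  P = {0,8}:  v_{0} + v_{8} = v_{1} + v_{7} ; sig = ⟨2 | 1 1⟩
  P = {1,6}:  v_{1} + v_{6} = v_{2} + v_{7} ; sig = ⟨2 | 1 1⟩
  P = {3,6}:  v_{3} + v_{6} = v_{2} + v_{5} ; sig = ⟨2 | 1 1⟩
  P = {6,8}:  v_{6} + v_{8} = v_{5} + v_{7} ; sig = ⟨2 | 1 1⟩
  P = {3,4}:  v_{3} + v_{4} = v_{1} + 2·v_{2} ; sig = ⟨2 | 1 2⟩
  P = {4,5}:  v_{4} + v_{5} = 2·v_{2} + v_{7} ; sig = ⟨2 | 1 2⟩
  P = {0,6}:  v_{0} + v_{6} = 2·v_{2} + 2·v_{7} ; sig = ⟨2 | 2 2⟩
  P = {4,6}:  v_{4} + v_{6} = 3·v_{2} + 2·v_{7} ; sig = ⟨2 | 2 3⟩
  P = {1,2,7}:  v_{1} + v_{2} + v_{7} = v_{0} ; sig = ⟨3 | 1⟩
  P = {2,5,7}:  v_{2} + v_{5} + v_{7} = v_{6} ; sig = ⟨3 | 1⟩
  P = {1,4,7}:  v_{1} + v_{4} + v_{7} = 2·v_{0} ; sig = ⟨3 | 2⟩

Signatures (|P|; sorted positive RHS coefficients), sorted:
    ⟨2 | 0⟩
    ⟨2 | 0⟩
    ⟨2 | 0⟩
    ⟨2 | 1⟩
    ⟨2 | 1⟩
    ⟨2 | 1 1⟩
    ⟨2 | 1 1⟩
    ⟨2 | 1 1⟩
    ⟨2 | 1 1⟩
    ⟨2 | 1 1⟩
    ⟨2 | 1 1⟩
    ⟨2 | 1 2⟩
    ⟨2 | 1 2⟩
    ⟨2 | 2 2⟩
    ⟨2 | 2 3⟩
    ⟨3 | 1⟩
    ⟨3 | 1⟩
    ⟨3 | 2⟩


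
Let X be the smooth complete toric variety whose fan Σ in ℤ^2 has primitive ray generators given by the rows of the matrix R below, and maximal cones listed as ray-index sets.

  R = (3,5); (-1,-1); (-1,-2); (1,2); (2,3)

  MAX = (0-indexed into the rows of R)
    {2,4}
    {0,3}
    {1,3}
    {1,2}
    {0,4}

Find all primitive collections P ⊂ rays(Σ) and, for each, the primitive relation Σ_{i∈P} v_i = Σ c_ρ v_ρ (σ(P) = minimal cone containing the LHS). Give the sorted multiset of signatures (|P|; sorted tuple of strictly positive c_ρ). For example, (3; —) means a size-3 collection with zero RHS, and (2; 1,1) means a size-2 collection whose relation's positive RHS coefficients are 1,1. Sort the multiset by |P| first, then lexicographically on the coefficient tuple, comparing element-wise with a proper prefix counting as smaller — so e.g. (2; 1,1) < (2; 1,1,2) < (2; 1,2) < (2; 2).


5 collections generate NE(X_Σ); each relation:

  • {2,3}:  v_{2} + v_{3} = 0  ⟹  sig = (2; —)
  • {0,2}:  v_{0} + v_{2} = v_{4}  ⟹  sig = (2; 1)
  • {1,4}:  v_{1} + v_{4} = v_{3}  ⟹  sig = (2; 1)
  • {3,4}:  v_{3} + v_{4} = v_{0}  ⟹  sig = (2; 1)
  • {0,1}:  v_{0} + v_{1} = 2·v_{3}  ⟹  sig = (2; 2)

Hence PRS(X_Σ) =
    (2; —)
    (2; 1)
    (2; 1)
    (2; 1)
    (2; 2)


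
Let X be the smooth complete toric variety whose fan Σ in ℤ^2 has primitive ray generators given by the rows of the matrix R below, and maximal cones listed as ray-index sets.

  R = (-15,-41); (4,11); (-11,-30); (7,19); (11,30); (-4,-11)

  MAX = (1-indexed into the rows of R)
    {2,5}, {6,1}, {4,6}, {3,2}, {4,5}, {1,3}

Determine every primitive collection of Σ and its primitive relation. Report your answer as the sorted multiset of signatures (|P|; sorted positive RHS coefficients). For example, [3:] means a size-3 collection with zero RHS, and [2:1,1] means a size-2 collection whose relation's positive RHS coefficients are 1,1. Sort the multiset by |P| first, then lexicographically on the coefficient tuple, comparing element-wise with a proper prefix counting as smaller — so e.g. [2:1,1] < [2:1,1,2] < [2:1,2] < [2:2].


|primitive collections| = 9. Relations:

  • {2,6}:  v_{2} + v_{6} = 0  →  sig = [2:]
  • {3,5}:  v_{3} + v_{5} = 0  →  sig = [2:]
  • {1,2}:  v_{1} + v_{2} = v_{3}  →  sig = [2:1]
  • {1,5}:  v_{1} + v_{5} = v_{6}  →  sig = [2:1]
  • {2,4}:  v_{2} + v_{4} = v_{5}  →  sig = [2:1]
  • {3,4}:  v_{3} + v_{4} = v_{6}  →  sig = [2:1]
  • {3,6}:  v_{3} + v_{6} = v_{1}  →  sig = [2:1]
  • {5,6}:  v_{5} + v_{6} = v_{4}  →  sig = [2:1]
  • {1,4}:  v_{1} + v_{4} = 2·v_{6}  →  sig = [2:2]

Signatures (|P|; sorted positive RHS coefficients), sorted:
{ [2:] ×2,  [2:1] ×6,  [2:2] }


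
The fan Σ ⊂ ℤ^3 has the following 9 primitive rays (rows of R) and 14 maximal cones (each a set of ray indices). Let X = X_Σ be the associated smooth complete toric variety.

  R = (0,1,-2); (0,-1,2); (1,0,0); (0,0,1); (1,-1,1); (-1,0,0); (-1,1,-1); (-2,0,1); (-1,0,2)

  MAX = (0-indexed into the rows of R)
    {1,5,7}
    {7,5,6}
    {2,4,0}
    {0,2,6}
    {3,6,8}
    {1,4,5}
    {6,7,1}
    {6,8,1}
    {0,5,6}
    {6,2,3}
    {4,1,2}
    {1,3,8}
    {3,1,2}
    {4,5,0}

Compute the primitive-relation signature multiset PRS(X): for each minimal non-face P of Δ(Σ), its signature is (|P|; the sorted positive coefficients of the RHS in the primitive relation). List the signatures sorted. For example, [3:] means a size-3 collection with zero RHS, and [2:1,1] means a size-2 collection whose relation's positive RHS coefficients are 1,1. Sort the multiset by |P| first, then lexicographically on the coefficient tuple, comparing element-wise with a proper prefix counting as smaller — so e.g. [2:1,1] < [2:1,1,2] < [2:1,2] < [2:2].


Δ(Σ) — 9 vertices, 18 min non-faces:

  P = {0,1}:  v_{0} + v_{1} = 0  so sig = [2:]
  P = {2,5}:  v_{2} + v_{5} = 0  so sig = [2:]
  P = {4,6}:  v_{4} + v_{6} = 0  so sig = [2:]
  P = {0,3}:  v_{0} + v_{3} = v_{2} + v_{6}  so sig = [2:1,1]
  P = {0,7}:  v_{0} + v_{7} = v_{5} + v_{6}  so sig = [2:1,1]
  P = {0,8}:  v_{0} + v_{8} = v_{3} + v_{6}  so sig = [2:1,1]
  P = {2,7}:  v_{2} + v_{7} = v_{1} + v_{6}  so sig = [2:1,1]
  P = {3,4}:  v_{3} + v_{4} = v_{1} + v_{2}  so sig = [2:1,1]
  P = {3,5}:  v_{3} + v_{5} = v_{1} + v_{6}  so sig = [2:1,1]
  P = {4,7}:  v_{4} + v_{7} = v_{1} + v_{5}  so sig = [2:1,1]
  P = {4,8}:  v_{4} + v_{8} = v_{1} + v_{3}  so sig = [2:1,1]
  P = {2,8}:  v_{2} + v_{8} = 2·v_{3}  so sig = [2:2]
  P = {3,7}:  v_{3} + v_{7} = 2·v_{1} + 2·v_{6}  so sig = [2:2,2]
  P = {5,8}:  v_{5} + v_{8} = 2·v_{1} + 2·v_{6}  so sig = [2:2,2]
  P = {7,8}:  v_{7} + v_{8} = 3·v_{1} + 3·v_{6}  so sig = [2:3,3]
  P = {1,2,6}:  v_{1} + v_{2} + v_{6} = v_{3}  so sig = [3:1]
  P = {1,3,6}:  v_{1} + v_{3} + v_{6} = v_{8}  so sig = [3:1]
  P = {1,5,6}:  v_{1} + v_{5} + v_{6} = v_{7}  so sig = [3:1]

Signatures (|P|; sorted positive RHS coefficients), sorted:
[[2:], [2:], [2:], [2:1,1], [2:1,1], [2:1,1], [2:1,1], [2:1,1], [2:1,1], [2:1,1], [2:1,1], [2:2], [2:2,2], [2:2,2], [2:3,3], [3:1], [3:1], [3:1]]


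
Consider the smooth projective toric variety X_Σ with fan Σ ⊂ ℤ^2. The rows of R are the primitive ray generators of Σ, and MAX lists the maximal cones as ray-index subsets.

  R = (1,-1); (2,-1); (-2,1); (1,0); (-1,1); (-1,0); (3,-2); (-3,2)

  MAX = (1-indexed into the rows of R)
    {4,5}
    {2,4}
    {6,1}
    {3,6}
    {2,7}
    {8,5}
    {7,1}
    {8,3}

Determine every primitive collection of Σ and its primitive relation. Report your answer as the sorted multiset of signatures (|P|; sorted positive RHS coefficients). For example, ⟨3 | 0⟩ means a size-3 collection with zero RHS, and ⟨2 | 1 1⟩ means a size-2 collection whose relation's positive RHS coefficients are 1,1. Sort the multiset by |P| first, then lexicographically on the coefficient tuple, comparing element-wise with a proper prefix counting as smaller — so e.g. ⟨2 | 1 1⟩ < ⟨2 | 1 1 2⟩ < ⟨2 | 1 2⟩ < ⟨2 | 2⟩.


Minimal non-faces — 20 found among 8 rays, 8 max cones:

  {1,5}:  v_{1} + v_{5} = 0  ⟹  sig = ⟨2 | 0⟩
  {2,3}:  v_{2} + v_{3} = 0  ⟹  sig = ⟨2 | 0⟩
  {4,6}:  v_{4} + v_{6} = 0  ⟹  sig = ⟨2 | 0⟩
  {7,8}:  v_{7} + v_{8} = 0  ⟹  sig = ⟨2 | 0⟩
  {1,2}:  v_{1} + v_{2} = v_{7}  ⟹  sig = ⟨2 | 1⟩
  {1,3}:  v_{1} + v_{3} = v_{6}  ⟹  sig = ⟨2 | 1⟩
  {1,4}:  v_{1} + v_{4} = v_{2}  ⟹  sig = ⟨2 | 1⟩
  {1,8}:  v_{1} + v_{8} = v_{3}  ⟹  sig = ⟨2 | 1⟩
  {2,5}:  v_{2} + v_{5} = v_{4}  ⟹  sig = ⟨2 | 1⟩
  {2,6}:  v_{2} + v_{6} = v_{1}  ⟹  sig = ⟨2 | 1⟩
  {2,8}:  v_{2} + v_{8} = v_{5}  ⟹  sig = ⟨2 | 1⟩
  {3,4}:  v_{3} + v_{4} = v_{5}  ⟹  sig = ⟨2 | 1⟩
  {3,5}:  v_{3} + v_{5} = v_{8}  ⟹  sig = ⟨2 | 1⟩
  {3,7}:  v_{3} + v_{7} = v_{1}  ⟹  sig = ⟨2 | 1⟩
  {5,6}:  v_{5} + v_{6} = v_{3}  ⟹  sig = ⟨2 | 1⟩
  {5,7}:  v_{5} + v_{7} = v_{2}  ⟹  sig = ⟨2 | 1⟩
  {4,7}:  v_{4} + v_{7} = 2·v_{2}  ⟹  sig = ⟨2 | 2⟩
  {4,8}:  v_{4} + v_{8} = 2·v_{5}  ⟹  sig = ⟨2 | 2⟩
  {6,7}:  v_{6} + v_{7} = 2·v_{1}  ⟹  sig = ⟨2 | 2⟩
  {6,8}:  v_{6} + v_{8} = 2·v_{3}  ⟹  sig = ⟨2 | 2⟩

Hence PRS(X_Σ) =
    ⟨2 | 0⟩
    ⟨2 | 0⟩
    ⟨2 | 0⟩
    ⟨2 | 0⟩
    ⟨2 | 1⟩
    ⟨2 | 1⟩
    ⟨2 | 1⟩
    ⟨2 | 1⟩
    ⟨2 | 1⟩
    ⟨2 | 1⟩
    ⟨2 | 1⟩
    ⟨2 | 1⟩
    ⟨2 | 1⟩
    ⟨2 | 1⟩
    ⟨2 | 1⟩
    ⟨2 | 1⟩
    ⟨2 | 2⟩
    ⟨2 | 2⟩
    ⟨2 | 2⟩
    ⟨2 | 2⟩


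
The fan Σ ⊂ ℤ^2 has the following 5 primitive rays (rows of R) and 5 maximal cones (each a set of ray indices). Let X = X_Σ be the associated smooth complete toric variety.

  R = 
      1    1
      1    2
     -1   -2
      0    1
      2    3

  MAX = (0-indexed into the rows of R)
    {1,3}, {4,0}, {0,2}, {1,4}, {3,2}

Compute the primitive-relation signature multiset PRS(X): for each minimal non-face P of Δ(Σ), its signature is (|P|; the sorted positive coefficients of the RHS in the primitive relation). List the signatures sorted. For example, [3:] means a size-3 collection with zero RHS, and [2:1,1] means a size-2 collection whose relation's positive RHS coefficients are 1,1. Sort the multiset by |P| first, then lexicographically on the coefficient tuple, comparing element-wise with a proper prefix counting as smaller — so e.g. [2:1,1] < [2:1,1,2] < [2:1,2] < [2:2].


Primitive collections (5):

  P={1,2}:  v_{1} + v_{2} = 0 ; sig = [2:]
  P={0,1}:  v_{0} + v_{1} = v_{4} ; sig = [2:1]
  P={0,3}:  v_{0} + v_{3} = v_{1} ; sig = [2:1]
  P={2,4}:  v_{2} + v_{4} = v_{0} ; sig = [2:1]
  P={3,4}:  v_{3} + v_{4} = 2·v_{1} ; sig = [2:2]

Hence PRS(X_Σ) =
{ [2:],  [2:1] ×3,  [2:2] }


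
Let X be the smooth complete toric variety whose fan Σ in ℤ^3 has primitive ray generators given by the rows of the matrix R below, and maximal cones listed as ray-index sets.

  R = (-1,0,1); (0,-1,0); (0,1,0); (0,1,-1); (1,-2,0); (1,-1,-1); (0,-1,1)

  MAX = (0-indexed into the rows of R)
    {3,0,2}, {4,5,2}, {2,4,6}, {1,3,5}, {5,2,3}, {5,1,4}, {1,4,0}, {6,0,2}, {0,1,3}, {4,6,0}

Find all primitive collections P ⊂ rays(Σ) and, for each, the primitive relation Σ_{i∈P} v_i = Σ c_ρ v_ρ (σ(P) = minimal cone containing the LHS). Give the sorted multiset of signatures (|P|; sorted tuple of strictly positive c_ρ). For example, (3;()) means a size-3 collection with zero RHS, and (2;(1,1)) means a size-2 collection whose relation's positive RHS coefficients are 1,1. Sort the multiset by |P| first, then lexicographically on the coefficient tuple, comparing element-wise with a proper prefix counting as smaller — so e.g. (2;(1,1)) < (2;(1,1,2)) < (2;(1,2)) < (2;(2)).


Primitive collections (7):

  P={1,2}:  v_{1} + v_{2} = 0  so sig = (2;())
  P={3,6}:  v_{3} + v_{6} = 0  so sig = (2;())
  P={0,5}:  v_{0} + v_{5} = v_{1}  so sig = (2;(1))
  P={3,4}:  v_{3} + v_{4} = v_{5}  so sig = (2;(1))
  P={5,6}:  v_{5} + v_{6} = v_{4}  so sig = (2;(1))
  P={1,6}:  v_{1} + v_{6} = v_{0} + v_{4}  so sig = (2;(1,1))
  P={0,2,4}:  v_{0} + v_{2} + v_{4} = v_{6}  so sig = (3;(1))

Hence PRS(X_Σ) =
    (2;())
    (2;())
    (2;(1))
    (2;(1))
    (2;(1))
    (2;(1,1))
    (3;(1))


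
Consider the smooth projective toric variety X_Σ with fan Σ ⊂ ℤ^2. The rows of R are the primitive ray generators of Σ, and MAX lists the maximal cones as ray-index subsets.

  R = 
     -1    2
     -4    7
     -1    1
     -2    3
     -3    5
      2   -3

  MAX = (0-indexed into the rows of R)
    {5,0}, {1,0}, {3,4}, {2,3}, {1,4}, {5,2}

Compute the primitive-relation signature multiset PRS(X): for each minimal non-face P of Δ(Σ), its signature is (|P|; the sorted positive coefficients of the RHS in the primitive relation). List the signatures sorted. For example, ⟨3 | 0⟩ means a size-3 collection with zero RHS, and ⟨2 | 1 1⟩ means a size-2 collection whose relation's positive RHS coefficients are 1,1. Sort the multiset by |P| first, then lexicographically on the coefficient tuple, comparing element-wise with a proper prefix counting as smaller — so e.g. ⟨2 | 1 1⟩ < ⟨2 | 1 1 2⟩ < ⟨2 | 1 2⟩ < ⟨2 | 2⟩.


|primitive collections| = 9. Relations:

  P = {3,5}:  v_{3} + v_{5} = 0  so sig = ⟨2 | 0⟩
  P = {0,2}:  v_{0} + v_{2} = v_{3}  so sig = ⟨2 | 1⟩
  P = {0,3}:  v_{0} + v_{3} = v_{4}  so sig = ⟨2 | 1⟩
  P = {0,4}:  v_{0} + v_{4} = v_{1}  so sig = ⟨2 | 1⟩
  P = {4,5}:  v_{4} + v_{5} = v_{0}  so sig = ⟨2 | 1⟩
  P = {1,2}:  v_{1} + v_{2} = v_{3} + v_{4}  so sig = ⟨2 | 1 1⟩
  P = {1,3}:  v_{1} + v_{3} = 2·v_{4}  so sig = ⟨2 | 2⟩
  P = {1,5}:  v_{1} + v_{5} = 2·v_{0}  so sig = ⟨2 | 2⟩
  P = {2,4}:  v_{2} + v_{4} = 2·v_{3}  so sig = ⟨2 | 2⟩

Hence PRS(X_Σ) =
[⟨2 | 0⟩, ⟨2 | 1⟩, ⟨2 | 1⟩, ⟨2 | 1⟩, ⟨2 | 1⟩, ⟨2 | 1 1⟩, ⟨2 | 2⟩, ⟨2 | 2⟩, ⟨2 | 2⟩]


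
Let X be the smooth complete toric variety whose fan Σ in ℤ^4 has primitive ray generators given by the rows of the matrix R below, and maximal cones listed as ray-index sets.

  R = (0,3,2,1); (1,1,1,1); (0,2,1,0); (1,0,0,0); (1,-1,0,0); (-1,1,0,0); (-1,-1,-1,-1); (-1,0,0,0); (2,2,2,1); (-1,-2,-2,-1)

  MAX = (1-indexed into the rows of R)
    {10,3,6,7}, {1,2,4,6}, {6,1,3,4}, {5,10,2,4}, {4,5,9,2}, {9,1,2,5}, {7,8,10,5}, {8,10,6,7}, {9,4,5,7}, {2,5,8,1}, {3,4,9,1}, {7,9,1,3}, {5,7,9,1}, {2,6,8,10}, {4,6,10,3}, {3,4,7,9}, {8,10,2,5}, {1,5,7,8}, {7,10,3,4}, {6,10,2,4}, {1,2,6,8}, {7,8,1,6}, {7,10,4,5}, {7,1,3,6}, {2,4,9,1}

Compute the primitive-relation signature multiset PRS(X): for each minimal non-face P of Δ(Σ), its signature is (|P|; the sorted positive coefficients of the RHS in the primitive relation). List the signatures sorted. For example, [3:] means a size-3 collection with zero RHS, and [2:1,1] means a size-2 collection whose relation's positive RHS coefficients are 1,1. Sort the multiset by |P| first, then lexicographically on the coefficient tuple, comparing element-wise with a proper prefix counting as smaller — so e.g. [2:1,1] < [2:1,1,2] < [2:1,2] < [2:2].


Minimal non-faces — 13 found among 10 rays, 25 max cones:

  P = {2,7}:  v_{2} + v_{7} = 0  →  sig = [2:]
  P = {4,8}:  v_{4} + v_{8} = 0  →  sig = [2:]
  P = {5,6}:  v_{5} + v_{6} = 0  →  sig = [2:]
  P = {1,10}:  v_{1} + v_{10} = v_{6}  →  sig = [2:1]
  P = {9,10}:  v_{9} + v_{10} = v_{4}  →  sig = [2:1]
  P = {2,3}:  v_{2} + v_{3} = v_{1} + v_{4}  →  sig = [2:1,1]
  P = {3,5}:  v_{3} + v_{5} = v_{7} + v_{9}  →  sig = [2:1,1]
  P = {3,8}:  v_{3} + v_{8} = v_{1} + v_{7}  →  sig = [2:1,1]
  P = {6,9}:  v_{6} + v_{9} = v_{1} + v_{4}  →  sig = [2:1,1]
  P = {8,9}:  v_{8} + v_{9} = v_{1} + v_{5}  →  sig = [2:1,1]
  P = {1,4,5}:  v_{1} + v_{4} + v_{5} = v_{9}  →  sig = [3:1]
  P = {1,4,7}:  v_{1} + v_{4} + v_{7} = v_{3}  →  sig = [3:1]
  P = {4,6,7}:  v_{4} + v_{6} + v_{7} = v_{3} + v_{10}  →  sig = [3:1,1]

so the primitive-relation signature multiset is
[[2:], [2:], [2:], [2:1], [2:1], [2:1,1], [2:1,1], [2:1,1], [2:1,1], [2:1,1], [3:1], [3:1], [3:1,1]]


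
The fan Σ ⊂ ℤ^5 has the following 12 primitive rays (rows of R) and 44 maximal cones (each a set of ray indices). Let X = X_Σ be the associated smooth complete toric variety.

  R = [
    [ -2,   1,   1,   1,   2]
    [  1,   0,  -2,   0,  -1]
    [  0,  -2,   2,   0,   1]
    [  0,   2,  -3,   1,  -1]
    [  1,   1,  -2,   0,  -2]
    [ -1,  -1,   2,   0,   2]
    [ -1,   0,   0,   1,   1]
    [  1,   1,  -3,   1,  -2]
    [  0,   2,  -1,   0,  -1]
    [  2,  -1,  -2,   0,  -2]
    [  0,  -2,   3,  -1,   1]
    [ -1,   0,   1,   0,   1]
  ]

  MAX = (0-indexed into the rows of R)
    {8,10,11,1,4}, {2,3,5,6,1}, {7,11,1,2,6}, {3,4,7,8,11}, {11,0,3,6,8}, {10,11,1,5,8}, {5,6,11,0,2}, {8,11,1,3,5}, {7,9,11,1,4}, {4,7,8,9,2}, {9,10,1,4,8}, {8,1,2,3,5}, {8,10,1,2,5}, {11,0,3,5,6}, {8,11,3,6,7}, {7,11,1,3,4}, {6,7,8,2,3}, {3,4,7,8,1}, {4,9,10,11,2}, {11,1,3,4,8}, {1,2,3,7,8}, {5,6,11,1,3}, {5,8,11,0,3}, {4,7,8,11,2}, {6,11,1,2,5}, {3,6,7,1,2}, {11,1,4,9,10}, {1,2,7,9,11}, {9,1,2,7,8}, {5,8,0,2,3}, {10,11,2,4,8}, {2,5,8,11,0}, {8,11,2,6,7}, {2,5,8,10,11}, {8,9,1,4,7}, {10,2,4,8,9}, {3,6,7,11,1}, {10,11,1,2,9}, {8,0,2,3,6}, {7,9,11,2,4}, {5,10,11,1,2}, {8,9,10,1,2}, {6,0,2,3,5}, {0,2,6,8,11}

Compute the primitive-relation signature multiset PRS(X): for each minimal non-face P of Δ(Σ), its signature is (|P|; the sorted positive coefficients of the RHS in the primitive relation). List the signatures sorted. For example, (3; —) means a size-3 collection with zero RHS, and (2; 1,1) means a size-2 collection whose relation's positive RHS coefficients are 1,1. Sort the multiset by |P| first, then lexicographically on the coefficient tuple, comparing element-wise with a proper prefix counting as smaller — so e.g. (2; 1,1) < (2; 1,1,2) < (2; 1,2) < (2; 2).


22 collections generate NE(X_Σ); each relation:

  • {3,10}:  v_{3} + v_{10} = 0  ⇒ sig = (2; —)
  • {4,5}:  v_{4} + v_{5} = 0  ⇒ sig = (2; —)
  • {0,1}:  v_{0} + v_{1} = v_{3} + v_{5}  ⇒ sig = (2; 1,1)
  • {0,4}:  v_{0} + v_{4} = v_{6} + v_{8}  ⇒ sig = (2; 1,1)
  • {0,9}:  v_{0} + v_{9} = v_{2} + v_{3}  ⇒ sig = (2; 1,1)
  • {3,9}:  v_{3} + v_{9} = v_{1} + v_{7}  ⇒ sig = (2; 1,1)
  • {4,6}:  v_{4} + v_{6} = v_{7} + v_{11}  ⇒ sig = (2; 1,1)
  • {5,7}:  v_{5} + v_{7} = v_{2} + v_{3}  ⇒ sig = (2; 1,1)
  • {5,9}:  v_{5} + v_{9} = v_{1} + v_{2}  ⇒ sig = (2; 1,1)
  • {6,10}:  v_{6} + v_{10} = v_{2} + v_{11}  ⇒ sig = (2; 1,1)
  • {7,10}:  v_{7} + v_{10} = v_{2} + v_{4}  ⇒ sig = (2; 1,1)
  • {0,7}:  v_{0} + v_{7} = v_{2} + v_{3} + v_{6} + v_{8}  ⇒ sig = (2; 1,1,1,1)
  • {0,10}:  v_{0} + v_{10} = v_{2} + v_{5} + v_{8} + v_{11}  ⇒ sig = (2; 1,1,1,1)
  • {6,9}:  v_{6} + v_{9} = v_{1} + v_{2} + v_{7} + v_{11}  ⇒ sig = (2; 1,1,1,1)
  • {1,2,4}:  v_{1} + v_{2} + v_{4} = v_{9}  ⇒ sig = (3; 1)
  • {1,6,8}:  v_{1} + v_{6} + v_{8} = v_{3}  ⇒ sig = (3; 1)
  • {2,3,4}:  v_{2} + v_{3} + v_{4} = v_{7}  ⇒ sig = (3; 1)
  • {2,3,11}:  v_{2} + v_{3} + v_{11} = v_{6}  ⇒ sig = (3; 1)
  • {5,6,8}:  v_{5} + v_{6} + v_{8} = v_{0}  ⇒ sig = (3; 1)
  • {8,9,11}:  v_{8} + v_{9} + v_{11} = v_{4}  ⇒ sig = (3; 1)
  • {1,2,8,11}:  v_{1} + v_{2} + v_{8} + v_{11} = 0  ⇒ sig = (4; —)
  • {1,7,8,11}:  v_{1} + v_{7} + v_{8} + v_{11} = v_{3} + v_{4}  ⇒ sig = (4; 1,1)

Signatures (|P|; sorted positive RHS coefficients), sorted:
    |P|=2: 14 collections, coeffs (), (), (1,1), (1,1), (1,1), (1,1), (1,1), (1,1), (1,1), (1,1), (1,1), (1,1,1,1), (1,1,1,1), (1,1,1,1)
    |P|=3: 6 collections, coeffs (1), (1), (1), (1), (1), (1)
    |P|=4: 2 collections, coeffs (), (1,1)


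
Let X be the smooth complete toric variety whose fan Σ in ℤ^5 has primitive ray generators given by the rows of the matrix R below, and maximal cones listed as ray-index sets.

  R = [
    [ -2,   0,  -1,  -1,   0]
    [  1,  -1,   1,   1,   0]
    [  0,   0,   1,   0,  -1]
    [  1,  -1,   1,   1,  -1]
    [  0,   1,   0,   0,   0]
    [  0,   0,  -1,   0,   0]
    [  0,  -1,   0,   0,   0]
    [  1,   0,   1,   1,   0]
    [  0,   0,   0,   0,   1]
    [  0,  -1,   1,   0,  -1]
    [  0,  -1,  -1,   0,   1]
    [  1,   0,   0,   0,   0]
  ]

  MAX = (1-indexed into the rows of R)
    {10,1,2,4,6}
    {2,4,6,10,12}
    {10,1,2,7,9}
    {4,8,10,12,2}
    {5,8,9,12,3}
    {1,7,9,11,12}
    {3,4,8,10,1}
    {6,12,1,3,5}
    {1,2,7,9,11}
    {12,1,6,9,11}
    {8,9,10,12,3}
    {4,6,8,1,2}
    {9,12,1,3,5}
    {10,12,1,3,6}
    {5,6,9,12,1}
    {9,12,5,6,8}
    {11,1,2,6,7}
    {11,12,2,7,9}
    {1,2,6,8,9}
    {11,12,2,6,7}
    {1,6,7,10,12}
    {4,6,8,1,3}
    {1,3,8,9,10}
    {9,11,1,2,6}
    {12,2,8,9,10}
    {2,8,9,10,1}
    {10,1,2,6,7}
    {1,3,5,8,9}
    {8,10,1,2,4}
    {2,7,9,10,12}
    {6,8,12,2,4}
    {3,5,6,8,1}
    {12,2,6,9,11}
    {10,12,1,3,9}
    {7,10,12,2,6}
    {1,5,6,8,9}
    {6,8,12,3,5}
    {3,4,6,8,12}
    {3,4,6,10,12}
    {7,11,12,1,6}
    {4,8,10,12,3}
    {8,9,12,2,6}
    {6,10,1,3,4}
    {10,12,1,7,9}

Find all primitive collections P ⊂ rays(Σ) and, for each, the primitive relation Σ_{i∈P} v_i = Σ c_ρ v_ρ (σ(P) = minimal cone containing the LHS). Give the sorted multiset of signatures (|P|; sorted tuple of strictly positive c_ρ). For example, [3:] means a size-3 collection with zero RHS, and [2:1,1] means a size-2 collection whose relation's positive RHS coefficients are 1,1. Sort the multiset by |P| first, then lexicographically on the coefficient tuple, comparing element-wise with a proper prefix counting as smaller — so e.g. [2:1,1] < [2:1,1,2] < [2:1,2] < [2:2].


Minimal non-faces — 21 found among 12 rays, 44 max cones:

  {5,7}:  v_{5} + v_{7} = 0 — sig = [2:]
  {2,5}:  v_{2} + v_{5} = v_{8} — sig = [2:1]
  {3,7}:  v_{3} + v_{7} = v_{10} — sig = [2:1]
  {3,11}:  v_{3} + v_{11} = v_{7} — sig = [2:1]
  {4,9}:  v_{4} + v_{9} = v_{2} — sig = [2:1]
  {5,10}:  v_{5} + v_{10} = v_{3} — sig = [2:1]
  {7,8}:  v_{7} + v_{8} = v_{2} — sig = [2:1]
  {2,3}:  v_{2} + v_{3} = v_{8} + v_{10} — sig = [2:1,1]
  {5,11}:  v_{5} + v_{11} = v_{6} + v_{9} — sig = [2:1,1]
  {4,5}:  v_{4} + v_{5} = v_{3} + v_{6} + v_{8} — sig = [2:1,1,1]
  {4,7}:  v_{4} + v_{7} = v_{2} + v_{6} + v_{10} — sig = [2:1,1,1]
  {4,11}:  v_{4} + v_{11} = v_{2} + v_{6} + v_{7} — sig = [2:1,1,1]
  {8,11}:  v_{8} + v_{11} = v_{2} + v_{6} + v_{9} — sig = [2:1,1,1]
  {10,11}:  v_{10} + v_{11} = 2·v_{7} — sig = [2:2]
  {1,8,12}:  v_{1} + v_{8} + v_{12} = 0 — sig = [3:]
  {3,6,9}:  v_{3} + v_{6} + v_{9} = 0 — sig = [3:]
  {1,2,12}:  v_{1} + v_{2} + v_{12} = v_{7} — sig = [3:1]
  {6,7,9}:  v_{6} + v_{7} + v_{9} = v_{11} — sig = [3:1]
  {6,8,10}:  v_{6} + v_{8} + v_{10} = v_{4} — sig = [3:1]
  {6,9,10}:  v_{6} + v_{9} + v_{10} = v_{7} — sig = [3:1]
  {1,4,12}:  v_{1} + v_{4} + v_{12} = v_{6} + v_{10} — sig = [3:1,1]

Sorted signature multiset PRS(X):
[[2:], [2:1], [2:1], [2:1], [2:1], [2:1], [2:1], [2:1,1], [2:1,1], [2:1,1,1], [2:1,1,1], [2:1,1,1], [2:1,1,1], [2:2], [3:], [3:], [3:1], [3:1], [3:1], [3:1], [3:1,1]]


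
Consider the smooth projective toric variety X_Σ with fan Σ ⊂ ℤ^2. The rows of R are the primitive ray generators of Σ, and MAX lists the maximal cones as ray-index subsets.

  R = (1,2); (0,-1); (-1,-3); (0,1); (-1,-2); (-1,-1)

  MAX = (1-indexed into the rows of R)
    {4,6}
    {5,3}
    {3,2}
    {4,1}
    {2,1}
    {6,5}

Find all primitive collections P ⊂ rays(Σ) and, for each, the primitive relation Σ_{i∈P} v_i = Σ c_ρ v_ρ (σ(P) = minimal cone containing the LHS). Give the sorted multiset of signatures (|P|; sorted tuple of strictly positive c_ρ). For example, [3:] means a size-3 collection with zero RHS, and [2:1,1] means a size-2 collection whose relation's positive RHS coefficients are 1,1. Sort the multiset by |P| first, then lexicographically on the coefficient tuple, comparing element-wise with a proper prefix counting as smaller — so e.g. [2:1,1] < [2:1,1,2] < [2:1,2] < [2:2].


9 minimal non-faces of Δ(Σ) (on 6 rays):

  P={1,5}:  v_{1} + v_{5} = 0  ⟹  sig = [2:]
  P={2,4}:  v_{2} + v_{4} = 0  ⟹  sig = [2:]
  P={1,3}:  v_{1} + v_{3} = v_{2}  ⟹  sig = [2:1]
  P={1,6}:  v_{1} + v_{6} = v_{4}  ⟹  sig = [2:1]
  P={2,5}:  v_{2} + v_{5} = v_{3}  ⟹  sig = [2:1]
  P={2,6}:  v_{2} + v_{6} = v_{5}  ⟹  sig = [2:1]
  P={3,4}:  v_{3} + v_{4} = v_{5}  ⟹  sig = [2:1]
  P={4,5}:  v_{4} + v_{5} = v_{6}  ⟹  sig = [2:1]
  P={3,6}:  v_{3} + v_{6} = 2·v_{5}  ⟹  sig = [2:2]

Sorted signature multiset PRS(X):
    [2:]
    [2:]
    [2:1]
    [2:1]
    [2:1]
    [2:1]
    [2:1]
    [2:1]
    [2:2]
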